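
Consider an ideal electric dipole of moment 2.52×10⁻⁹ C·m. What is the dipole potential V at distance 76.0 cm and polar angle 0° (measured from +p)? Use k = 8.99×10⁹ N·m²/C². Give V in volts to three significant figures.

V ≈ 39.2 V

The dipole potential is V = kp cosθ / r².
V = (8.99×10⁹)(2.52×10⁻⁹)·cos0° / (0.760)² = 39.22 V.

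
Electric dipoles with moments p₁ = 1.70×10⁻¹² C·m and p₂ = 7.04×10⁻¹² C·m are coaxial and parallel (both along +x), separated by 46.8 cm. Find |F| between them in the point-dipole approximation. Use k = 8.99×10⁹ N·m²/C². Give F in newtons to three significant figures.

On-axis field of dipole 1 at distance r: E = 2kp₁/r³. Force on dipole 2 is F = p₂·dE/dr (gradient along axis).
dE/dr = −6kp₁/r⁴, so |F| = 6kp₁p₂/r⁴ (attractive for aligned moments).
F = 6(8.99×10⁹)(1.70×10⁻¹²)(7.04×10⁻¹²)/(0.468)⁴ = 1.346×10⁻¹¹ N.

F ≈ 1.35×10⁻¹¹ N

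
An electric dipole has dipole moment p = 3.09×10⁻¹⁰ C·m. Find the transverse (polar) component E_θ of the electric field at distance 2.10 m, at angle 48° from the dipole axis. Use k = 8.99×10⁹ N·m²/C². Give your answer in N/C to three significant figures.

E_θ ≈ 0.223 N/C

For a dipole, E_θ = (kp sinθ)/r³.
kp/r³ = (8.99×10⁹)(3.09×10⁻¹⁰)/(2.10)³ = 0.3000 N/C.
E_θ = 0.3000·sin48° = 0.2229 N/C.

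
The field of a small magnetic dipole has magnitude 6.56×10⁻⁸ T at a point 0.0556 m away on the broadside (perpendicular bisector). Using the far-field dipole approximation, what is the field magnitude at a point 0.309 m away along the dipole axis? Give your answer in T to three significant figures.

Dipole fields scale as 1/r³ in the far field.
The axial field is twice the equatorial field at the same r, so the geometry factor is 2/1.
B₂ = B₁ · (2/1) · (r₁/r₂)³ = 6.56×10⁻⁸ · 2 · (0.0556/0.309)³.
(r₁/r₂)³ = (0.1799)³ = 0.005826.
B₂ ≈ 7.643×10⁻¹⁰ T.

B ≈ 7.64×10⁻¹⁰ T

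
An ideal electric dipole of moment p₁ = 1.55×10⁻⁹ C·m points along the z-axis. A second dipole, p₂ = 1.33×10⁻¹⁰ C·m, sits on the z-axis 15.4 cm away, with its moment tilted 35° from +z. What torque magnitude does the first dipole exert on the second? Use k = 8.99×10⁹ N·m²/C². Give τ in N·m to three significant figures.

The second dipole sits on the axis of the first, so the field there is axial: E₁ = 2kp₁/r³ along +z.
E₁ = 2(8.99×10⁹)(1.55×10⁻⁹)/(0.154)³ = 7631 N/C.
Torque on the second dipole: τ = p₂ E₁ sinθ.
τ = (1.33×10⁻¹⁰)(7631)·sin35° = 5.821×10⁻⁷ N·m.

τ ≈ 5.82×10⁻⁷ N·m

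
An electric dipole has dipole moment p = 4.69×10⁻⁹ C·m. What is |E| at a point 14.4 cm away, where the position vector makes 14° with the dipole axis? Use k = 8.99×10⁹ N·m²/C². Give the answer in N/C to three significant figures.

E ≈ 2.76×10⁴ N/C

At angle θ the dipole field magnitude is E = (kp/r³)·√(1 + 3cos²θ).
kp/r³ = (8.99×10⁹)(4.69×10⁻⁹) / (0.144)³ = 1.412×10⁴ N/C.
√(1 + 3cos²14°) = √(1 + 3·0.9415) = √3.8244 ≈ 1.9556.
E ≈ 1.412×10⁴ × 1.956 = 2.761×10⁴ N/C.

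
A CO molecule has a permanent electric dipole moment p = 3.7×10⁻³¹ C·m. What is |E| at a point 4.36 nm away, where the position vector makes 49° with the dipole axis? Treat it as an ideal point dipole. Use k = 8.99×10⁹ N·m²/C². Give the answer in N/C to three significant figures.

E ≈ 6.07×10⁴ N/C

At angle θ the dipole field magnitude is E = (kp/r³)·√(1 + 3cos²θ).
kp/r³ = (8.99×10⁹)(3.70×10⁻³¹) / (4.36×10⁻⁹)³ = 4.013×10⁴ N/C.
√(1 + 3cos²49°) = √(1 + 3·0.4304) = √2.2912 ≈ 1.5137.
E ≈ 4.013×10⁴ × 1.514 = 6.075×10⁴ N/C.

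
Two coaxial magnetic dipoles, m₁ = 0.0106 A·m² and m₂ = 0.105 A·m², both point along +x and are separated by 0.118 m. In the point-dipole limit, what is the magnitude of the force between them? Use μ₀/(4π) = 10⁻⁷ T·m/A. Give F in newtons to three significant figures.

F ≈ 3.44×10⁻⁶ N

On-axis B of dipole 1: B = (μ₀/4π)·2m₁/r³. Force on dipole 2: F = m₂·dB/dr.
dB/dr = −(μ₀/4π)·6m₁/r⁴, so |F| = (μ₀/4π)·6m₁m₂/r⁴.
F = 6(10⁻⁷)(0.0106)(0.105)/(0.118)⁴ = 3.444×10⁻⁶ N.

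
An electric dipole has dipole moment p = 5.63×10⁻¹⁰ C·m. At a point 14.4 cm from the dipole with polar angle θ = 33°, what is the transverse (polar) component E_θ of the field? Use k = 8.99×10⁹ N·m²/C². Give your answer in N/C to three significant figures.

E_θ ≈ 923 N/C

For a dipole, E_θ = (kp sinθ)/r³.
kp/r³ = (8.99×10⁹)(5.63×10⁻¹⁰)/(0.144)³ = 1695 N/C.
E_θ = 1695·sin33° = 923.2 N/C.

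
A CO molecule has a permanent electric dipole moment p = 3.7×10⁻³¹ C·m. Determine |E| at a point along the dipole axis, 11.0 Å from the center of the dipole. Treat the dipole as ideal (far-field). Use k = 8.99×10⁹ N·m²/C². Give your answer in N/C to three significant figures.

On the dipole axis E = 2kp/r³.
E = 2·(8.99×10⁹)(3.70×10⁻³¹) / (1.10×10⁻⁹)³ = 4.998×10⁶ N/C.

E ≈ 5.00×10⁶ N/C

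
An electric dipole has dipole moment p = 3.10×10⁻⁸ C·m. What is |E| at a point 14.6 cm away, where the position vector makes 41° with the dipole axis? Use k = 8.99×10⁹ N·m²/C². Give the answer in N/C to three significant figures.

E ≈ 1.47×10⁵ N/C

At angle θ the dipole field magnitude is E = (kp/r³)·√(1 + 3cos²θ).
kp/r³ = (8.99×10⁹)(3.10×10⁻⁸) / (0.146)³ = 8.955×10⁴ N/C.
√(1 + 3cos²41°) = √(1 + 3·0.5696) = √2.7088 ≈ 1.6458.
E ≈ 8.955×10⁴ × 1.646 = 1.474×10⁵ N/C.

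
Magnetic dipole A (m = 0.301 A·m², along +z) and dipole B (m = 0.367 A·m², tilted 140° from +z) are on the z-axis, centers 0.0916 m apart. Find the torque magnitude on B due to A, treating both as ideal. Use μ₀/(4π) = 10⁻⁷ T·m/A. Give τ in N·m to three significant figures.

Dipole B is on the axis of dipole A, so B₁ there is axial: B₁ = (μ₀/4π)·2m₁/r³ along +z.
B₁ = 2(10⁻⁷)(0.301)/(0.0916)³ = 7.833×10⁻⁵ T.
τ = m₂ B₁ sinθ.
τ = (0.367)(7.833×10⁻⁵)·sin140° = 1.848×10⁻⁵ N·m.

τ ≈ 1.85×10⁻⁵ N·m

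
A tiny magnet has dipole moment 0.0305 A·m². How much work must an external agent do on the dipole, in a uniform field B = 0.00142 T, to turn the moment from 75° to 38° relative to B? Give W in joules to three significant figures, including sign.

W_ext = ΔU = −mB cosθ₂ + mB cosθ₁ = mB(cosθ₁ − cosθ₂).
W = (0.0305)(0.00142)·(cos75° − cos38°) = (4.331×10⁻⁵)·(-0.5292) = -2.292×10⁻⁵ J.

W ≈ -2.29×10⁻⁵ J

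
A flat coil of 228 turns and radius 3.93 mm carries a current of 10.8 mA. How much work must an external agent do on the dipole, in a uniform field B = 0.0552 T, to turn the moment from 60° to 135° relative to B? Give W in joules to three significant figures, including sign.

m = NIA = NIπa² = 228·(0.0108)·π·(0.00393)² = 1.195×10⁻⁴ A·m².
W_ext = ΔU = −mB cosθ₂ + mB cosθ₁ = mB(cosθ₁ − cosθ₂).
W = (1.195×10⁻⁴)(0.0552)·(cos60° − cos135°) = (6.596×10⁻⁶)·(+1.2071) = 7.963×10⁻⁶ J.

W ≈ 7.96×10⁻⁶ J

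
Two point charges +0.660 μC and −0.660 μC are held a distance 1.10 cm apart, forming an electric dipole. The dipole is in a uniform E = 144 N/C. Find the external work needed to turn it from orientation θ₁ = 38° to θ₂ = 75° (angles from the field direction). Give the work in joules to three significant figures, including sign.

Dipole moment p = qd = (6.60×10⁻⁷ C)(0.0110 m) = 7.26×10⁻⁹ C·m.
W_ext = ΔU = U(θ₂) − U(θ₁) = −pE cosθ₂ − (−pE cosθ₁) = pE(cosθ₁ − cosθ₂).
W = (7.26×10⁻⁹)(144)·(cos38° − cos75°) = (1.045×10⁻⁶)·(+0.5292) = 5.532×10⁻⁷ J.

W ≈ 5.53×10⁻⁷ J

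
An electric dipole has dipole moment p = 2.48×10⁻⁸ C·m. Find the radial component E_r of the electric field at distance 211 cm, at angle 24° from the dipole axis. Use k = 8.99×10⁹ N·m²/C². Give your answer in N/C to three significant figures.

For a dipole, E_r = (2kp cosθ)/r³.
kp/r³ = (8.99×10⁹)(2.48×10⁻⁸)/(2.11)³ = 23.73 N/C.
E_r = 2·23.73·cos24° = 43.36 N/C.

E_r ≈ 43.4 N/C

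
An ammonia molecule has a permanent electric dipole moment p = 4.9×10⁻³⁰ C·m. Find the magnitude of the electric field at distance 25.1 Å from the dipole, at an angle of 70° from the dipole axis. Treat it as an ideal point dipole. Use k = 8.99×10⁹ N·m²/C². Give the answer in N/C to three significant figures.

E ≈ 3.24×10⁶ N/C

At angle θ the dipole field magnitude is E = (kp/r³)·√(1 + 3cos²θ).
kp/r³ = (8.99×10⁹)(4.90×10⁻³⁰) / (2.51×10⁻⁹)³ = 2.786×10⁶ N/C.
√(1 + 3cos²70°) = √(1 + 3·0.1170) = √1.3509 ≈ 1.1623.
E ≈ 2.786×10⁶ × 1.162 = 3.238×10⁶ N/C.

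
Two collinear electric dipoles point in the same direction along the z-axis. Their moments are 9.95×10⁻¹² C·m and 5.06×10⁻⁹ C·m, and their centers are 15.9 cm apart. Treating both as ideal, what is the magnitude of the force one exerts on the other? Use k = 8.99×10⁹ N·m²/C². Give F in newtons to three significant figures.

F ≈ 4.25×10⁻⁶ N

On-axis field of dipole 1 at distance r: E = 2kp₁/r³. Force on dipole 2 is F = p₂·dE/dr (gradient along axis).
dE/dr = −6kp₁/r⁴, so |F| = 6kp₁p₂/r⁴ (attractive for aligned moments).
F = 6(8.99×10⁹)(9.95×10⁻¹²)(5.06×10⁻⁹)/(0.159)⁴ = 4.249×10⁻⁶ N.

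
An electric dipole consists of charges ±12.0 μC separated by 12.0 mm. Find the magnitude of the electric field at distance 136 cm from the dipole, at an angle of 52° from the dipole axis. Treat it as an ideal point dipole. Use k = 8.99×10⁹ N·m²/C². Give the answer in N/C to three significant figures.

E ≈ 752 N/C

Dipole moment p = qd = (1.20×10⁻⁵ C)(0.0120 m) = 1.44×10⁻⁷ C·m.
At angle θ the dipole field magnitude is E = (kp/r³)·√(1 + 3cos²θ).
kp/r³ = (8.99×10⁹)(1.44×10⁻⁷) / (1.36)³ = 514.6 N/C.
√(1 + 3cos²52°) = √(1 + 3·0.3790) = √2.1371 ≈ 1.4619.
E ≈ 514.6 × 1.462 = 752.3 N/C.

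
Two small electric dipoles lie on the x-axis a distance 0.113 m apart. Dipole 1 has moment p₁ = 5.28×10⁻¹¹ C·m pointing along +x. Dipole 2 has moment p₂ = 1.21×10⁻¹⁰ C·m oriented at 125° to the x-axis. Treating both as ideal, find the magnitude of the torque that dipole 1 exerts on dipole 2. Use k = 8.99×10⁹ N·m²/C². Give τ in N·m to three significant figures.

τ ≈ 6.52×10⁻⁸ N·m

The second dipole sits on the axis of the first, so the field there is axial: E₁ = 2kp₁/r³ along +x.
E₁ = 2(8.99×10⁹)(5.28×10⁻¹¹)/(0.113)³ = 657.9 N/C.
Torque on the second dipole: τ = p₂ E₁ sinθ.
τ = (1.21×10⁻¹⁰)(657.9)·sin125° = 6.521×10⁻⁸ N·m.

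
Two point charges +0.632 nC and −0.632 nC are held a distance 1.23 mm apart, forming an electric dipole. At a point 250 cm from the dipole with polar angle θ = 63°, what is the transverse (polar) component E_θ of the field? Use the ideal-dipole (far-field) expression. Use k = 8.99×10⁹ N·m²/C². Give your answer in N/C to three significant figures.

E_θ ≈ 3.99×10⁻⁴ N/C

Dipole moment p = qd = (6.32×10⁻¹⁰ C)(0.00123 m) = 7.774×10⁻¹³ C·m.
For a dipole, E_θ = (kp sinθ)/r³.
kp/r³ = (8.99×10⁹)(7.774×10⁻¹³)/(2.50)³ = 4.473×10⁻⁴ N/C.
E_θ = 4.473×10⁻⁴·sin63° = 3.985×10⁻⁴ N/C.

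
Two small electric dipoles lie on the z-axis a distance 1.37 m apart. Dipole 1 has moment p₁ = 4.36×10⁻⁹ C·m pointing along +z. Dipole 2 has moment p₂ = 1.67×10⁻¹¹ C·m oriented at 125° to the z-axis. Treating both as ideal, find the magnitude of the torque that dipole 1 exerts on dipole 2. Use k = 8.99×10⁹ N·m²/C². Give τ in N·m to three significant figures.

τ ≈ 4.17×10⁻¹⁰ N·m

The second dipole sits on the axis of the first, so the field there is axial: E₁ = 2kp₁/r³ along +z.
E₁ = 2(8.99×10⁹)(4.36×10⁻⁹)/(1.37)³ = 30.49 N/C.
Torque on the second dipole: τ = p₂ E₁ sinθ.
τ = (1.67×10⁻¹¹)(30.49)·sin125° = 4.171×10⁻¹⁰ N·m.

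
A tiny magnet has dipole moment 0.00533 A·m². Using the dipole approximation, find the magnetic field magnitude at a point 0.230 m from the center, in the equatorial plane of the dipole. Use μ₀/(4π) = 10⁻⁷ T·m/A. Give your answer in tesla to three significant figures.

B ≈ 4.38×10⁻⁸ T

In the equatorial plane B = (μ₀/4π)·m/r³ (half the axial value).
B = (10⁻⁷)·(0.00533) / (0.230)³ = 4.381×10⁻⁸ T.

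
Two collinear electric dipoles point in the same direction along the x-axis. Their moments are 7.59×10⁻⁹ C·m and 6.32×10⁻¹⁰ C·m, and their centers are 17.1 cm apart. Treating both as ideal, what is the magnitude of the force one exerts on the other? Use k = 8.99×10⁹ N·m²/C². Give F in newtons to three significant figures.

On-axis field of dipole 1 at distance r: E = 2kp₁/r³. Force on dipole 2 is F = p₂·dE/dr (gradient along axis).
dE/dr = −6kp₁/r⁴, so |F| = 6kp₁p₂/r⁴ (attractive for aligned moments).
F = 6(8.99×10⁹)(7.59×10⁻⁹)(6.32×10⁻¹⁰)/(0.171)⁴ = 3.026×10⁻⁴ N.

F ≈ 3.03×10⁻⁴ N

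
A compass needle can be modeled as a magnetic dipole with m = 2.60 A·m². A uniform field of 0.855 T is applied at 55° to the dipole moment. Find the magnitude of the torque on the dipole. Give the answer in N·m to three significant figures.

Torque on a magnetic dipole: τ = mB sinθ.
τ = (2.60)(0.855)·sin55° = 1.821 N·m.

τ ≈ 1.82 N·m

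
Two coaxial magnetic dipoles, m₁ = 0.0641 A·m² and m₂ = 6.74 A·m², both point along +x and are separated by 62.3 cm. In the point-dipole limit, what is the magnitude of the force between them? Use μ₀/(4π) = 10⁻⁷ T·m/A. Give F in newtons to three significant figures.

F ≈ 1.72×10⁻⁶ N

On-axis B of dipole 1: B = (μ₀/4π)·2m₁/r³. Force on dipole 2: F = m₂·dB/dr.
dB/dr = −(μ₀/4π)·6m₁/r⁴, so |F| = (μ₀/4π)·6m₁m₂/r⁴.
F = 6(10⁻⁷)(0.0641)(6.74)/(0.623)⁴ = 1.721×10⁻⁶ N.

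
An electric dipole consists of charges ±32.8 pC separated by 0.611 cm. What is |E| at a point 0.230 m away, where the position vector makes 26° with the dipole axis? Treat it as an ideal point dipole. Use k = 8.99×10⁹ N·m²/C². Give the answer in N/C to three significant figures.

E ≈ 0.274 N/C

Dipole moment p = qd = (3.28×10⁻¹¹ C)(0.00611 m) = 2.004×10⁻¹³ C·m.
At angle θ the dipole field magnitude is E = (kp/r³)·√(1 + 3cos²θ).
kp/r³ = (8.99×10⁹)(2.004×10⁻¹³) / (0.230)³ = 0.1481 N/C.
√(1 + 3cos²26°) = √(1 + 3·0.8078) = √3.4235 ≈ 1.8503.
E ≈ 0.1481 × 1.850 = 0.2740 N/C.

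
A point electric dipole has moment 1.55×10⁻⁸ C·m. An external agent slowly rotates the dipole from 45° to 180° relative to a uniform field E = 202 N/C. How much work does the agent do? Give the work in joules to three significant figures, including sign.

W_ext = ΔU = U(θ₂) − U(θ₁) = −pE cosθ₂ − (−pE cosθ₁) = pE(cosθ₁ − cosθ₂).
W = (1.55×10⁻⁸)(202)·(cos45° − cos180°) = (3.131×10⁻⁶)·(+1.7071) = 5.345×10⁻⁶ J.

W ≈ 5.34×10⁻⁶ J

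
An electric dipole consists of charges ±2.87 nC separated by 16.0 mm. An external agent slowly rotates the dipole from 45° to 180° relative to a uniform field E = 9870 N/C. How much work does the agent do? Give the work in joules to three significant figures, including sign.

Dipole moment p = qd = (2.87×10⁻⁹ C)(0.0160 m) = 4.592×10⁻¹¹ C·m.
W_ext = ΔU = U(θ₂) − U(θ₁) = −pE cosθ₂ − (−pE cosθ₁) = pE(cosθ₁ − cosθ₂).
W = (4.592×10⁻¹¹)(9870)·(cos45° − cos180°) = (4.532×10⁻⁷)·(+1.7071) = 7.737×10⁻⁷ J.

W ≈ 7.74×10⁻⁷ J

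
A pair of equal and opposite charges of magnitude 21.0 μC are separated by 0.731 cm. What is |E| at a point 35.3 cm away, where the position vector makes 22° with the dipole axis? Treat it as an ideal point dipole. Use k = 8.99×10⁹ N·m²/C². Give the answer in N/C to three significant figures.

Dipole moment p = qd = (2.10×10⁻⁵ C)(0.00731 m) = 1.535×10⁻⁷ C·m.
At angle θ the dipole field magnitude is E = (kp/r³)·√(1 + 3cos²θ).
kp/r³ = (8.99×10⁹)(1.535×10⁻⁷) / (0.353)³ = 3.137×10⁴ N/C.
√(1 + 3cos²22°) = √(1 + 3·0.8597) = √3.5790 ≈ 1.8918.
E ≈ 3.137×10⁴ × 1.892 = 5.935×10⁴ N/C.

E ≈ 5.94×10⁴ N/C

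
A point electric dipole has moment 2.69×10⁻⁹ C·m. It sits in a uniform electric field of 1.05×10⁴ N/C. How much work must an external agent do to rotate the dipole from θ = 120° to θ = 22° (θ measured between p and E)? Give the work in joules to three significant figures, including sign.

W_ext = ΔU = U(θ₂) − U(θ₁) = −pE cosθ₂ − (−pE cosθ₁) = pE(cosθ₁ − cosθ₂).
W = (2.69×10⁻⁹)(1.05×10⁴)·(cos120° − cos22°) = (2.824×10⁻⁵)·(-1.4272) = -4.031×10⁻⁵ J.

W ≈ -4.03×10⁻⁵ J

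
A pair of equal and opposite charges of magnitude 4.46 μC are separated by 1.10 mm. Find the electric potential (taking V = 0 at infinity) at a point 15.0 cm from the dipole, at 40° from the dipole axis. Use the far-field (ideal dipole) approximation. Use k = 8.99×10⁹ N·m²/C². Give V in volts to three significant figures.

Dipole moment p = qd = (4.46×10⁻⁶ C)(0.00110 m) = 4.906×10⁻⁹ C·m.
The dipole potential is V = kp cosθ / r².
V = (8.99×10⁹)(4.906×10⁻⁹)·cos40° / (0.150)² = 1502 V.

V ≈ 1500 V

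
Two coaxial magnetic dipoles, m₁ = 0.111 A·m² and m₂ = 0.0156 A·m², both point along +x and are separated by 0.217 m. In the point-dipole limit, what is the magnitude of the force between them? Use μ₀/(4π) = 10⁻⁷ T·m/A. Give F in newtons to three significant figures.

F ≈ 4.69×10⁻⁷ N

On-axis B of dipole 1: B = (μ₀/4π)·2m₁/r³. Force on dipole 2: F = m₂·dB/dr.
dB/dr = −(μ₀/4π)·6m₁/r⁴, so |F| = (μ₀/4π)·6m₁m₂/r⁴.
F = 6(10⁻⁷)(0.111)(0.0156)/(0.217)⁴ = 4.686×10⁻⁷ N.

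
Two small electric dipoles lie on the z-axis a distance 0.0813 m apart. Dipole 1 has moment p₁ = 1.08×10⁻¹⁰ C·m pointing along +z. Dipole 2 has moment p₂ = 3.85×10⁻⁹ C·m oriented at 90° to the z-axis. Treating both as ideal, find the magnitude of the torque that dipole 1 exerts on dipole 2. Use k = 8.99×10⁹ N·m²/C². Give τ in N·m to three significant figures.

τ ≈ 1.39×10⁻⁵ N·m

The second dipole sits on the axis of the first, so the field there is axial: E₁ = 2kp₁/r³ along +z.
E₁ = 2(8.99×10⁹)(1.08×10⁻¹⁰)/(0.0813)³ = 3614 N/C.
Torque on the second dipole: τ = p₂ E₁ sinθ.
τ = (3.85×10⁻⁹)(3614)·sin90° = 1.391×10⁻⁵ N·m.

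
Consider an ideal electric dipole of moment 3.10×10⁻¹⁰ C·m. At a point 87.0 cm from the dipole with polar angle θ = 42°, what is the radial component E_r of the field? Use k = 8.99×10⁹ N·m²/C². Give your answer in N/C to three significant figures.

E_r ≈ 6.29 N/C

For a dipole, E_r = (2kp cosθ)/r³.
kp/r³ = (8.99×10⁹)(3.10×10⁻¹⁰)/(0.870)³ = 4.232 N/C.
E_r = 2·4.232·cos42° = 6.290 N/C.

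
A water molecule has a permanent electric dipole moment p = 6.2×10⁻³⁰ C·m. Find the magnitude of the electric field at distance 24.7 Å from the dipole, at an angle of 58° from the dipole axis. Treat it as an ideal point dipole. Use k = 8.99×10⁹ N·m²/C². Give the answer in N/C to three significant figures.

E ≈ 5.02×10⁶ N/C

At angle θ the dipole field magnitude is E = (kp/r³)·√(1 + 3cos²θ).
kp/r³ = (8.99×10⁹)(6.20×10⁻³⁰) / (2.47×10⁻⁹)³ = 3.699×10⁶ N/C.
√(1 + 3cos²58°) = √(1 + 3·0.2808) = √1.8424 ≈ 1.3574.
E ≈ 3.699×10⁶ × 1.357 = 5.021×10⁶ N/C.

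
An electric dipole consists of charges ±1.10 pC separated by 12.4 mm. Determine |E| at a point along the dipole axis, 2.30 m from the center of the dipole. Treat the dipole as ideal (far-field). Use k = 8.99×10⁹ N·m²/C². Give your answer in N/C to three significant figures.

Dipole moment p = qd = (1.10×10⁻¹² C)(0.0124 m) = 1.364×10⁻¹⁴ C·m.
On the dipole axis E = 2kp/r³.
E = 2·(8.99×10⁹)(1.364×10⁻¹⁴) / (2.30)³ = 2.016×10⁻⁵ N/C.

E ≈ 2.02×10⁻⁵ N/C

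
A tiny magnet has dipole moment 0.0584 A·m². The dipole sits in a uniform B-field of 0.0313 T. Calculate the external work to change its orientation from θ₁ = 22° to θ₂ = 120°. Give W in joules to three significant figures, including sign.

W_ext = ΔU = −mB cosθ₂ + mB cosθ₁ = mB(cosθ₁ − cosθ₂).
W = (0.0584)(0.0313)·(cos22° − cos120°) = (0.001828)·(+1.4272) = 0.002609 J.

W ≈ 0.00261 J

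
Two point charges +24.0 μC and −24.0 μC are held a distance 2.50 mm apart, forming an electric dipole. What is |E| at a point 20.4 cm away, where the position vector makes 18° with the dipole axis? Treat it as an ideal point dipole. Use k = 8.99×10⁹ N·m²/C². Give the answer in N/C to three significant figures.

Dipole moment p = qd = (2.40×10⁻⁵ C)(0.00250 m) = 6.00×10⁻⁸ C·m.
At angle θ the dipole field magnitude is E = (kp/r³)·√(1 + 3cos²θ).
kp/r³ = (8.99×10⁹)(6.00×10⁻⁸) / (0.204)³ = 6.354×10⁴ N/C.
√(1 + 3cos²18°) = √(1 + 3·0.9045) = √3.7135 ≈ 1.9271.
E ≈ 6.354×10⁴ × 1.927 = 1.224×10⁵ N/C.

E ≈ 1.22×10⁵ N/C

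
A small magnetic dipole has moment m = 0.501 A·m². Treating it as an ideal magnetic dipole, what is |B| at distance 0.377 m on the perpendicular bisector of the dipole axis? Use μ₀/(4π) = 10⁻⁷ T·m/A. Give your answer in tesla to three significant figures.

B ≈ 9.35×10⁻⁷ T

In the equatorial plane B = (μ₀/4π)·m/r³ (half the axial value).
B = (10⁻⁷)·(0.501) / (0.377)³ = 9.350×10⁻⁷ T.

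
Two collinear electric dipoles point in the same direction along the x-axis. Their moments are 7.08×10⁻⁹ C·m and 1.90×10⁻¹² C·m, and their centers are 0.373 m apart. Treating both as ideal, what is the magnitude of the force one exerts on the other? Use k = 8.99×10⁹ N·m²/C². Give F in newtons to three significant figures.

F ≈ 3.75×10⁻⁸ N

On-axis field of dipole 1 at distance r: E = 2kp₁/r³. Force on dipole 2 is F = p₂·dE/dr (gradient along axis).
dE/dr = −6kp₁/r⁴, so |F| = 6kp₁p₂/r⁴ (attractive for aligned moments).
F = 6(8.99×10⁹)(7.08×10⁻⁹)(1.90×10⁻¹²)/(0.373)⁴ = 3.749×10⁻⁸ N.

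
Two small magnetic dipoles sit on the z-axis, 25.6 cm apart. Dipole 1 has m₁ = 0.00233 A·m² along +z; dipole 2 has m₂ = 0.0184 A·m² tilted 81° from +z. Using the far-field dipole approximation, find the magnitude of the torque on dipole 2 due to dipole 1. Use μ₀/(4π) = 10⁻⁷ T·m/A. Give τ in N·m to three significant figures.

Dipole B is on the axis of dipole A, so B₁ there is axial: B₁ = (μ₀/4π)·2m₁/r³ along +z.
B₁ = 2(10⁻⁷)(0.00233)/(0.256)³ = 2.778×10⁻⁸ T.
τ = m₂ B₁ sinθ.
τ = (0.0184)(2.778×10⁻⁸)·sin81° = 5.048×10⁻¹⁰ N·m.

τ ≈ 5.05×10⁻¹⁰ N·m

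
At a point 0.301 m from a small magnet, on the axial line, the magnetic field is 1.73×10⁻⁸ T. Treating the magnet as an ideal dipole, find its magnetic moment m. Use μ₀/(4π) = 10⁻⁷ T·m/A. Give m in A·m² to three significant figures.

On axis B = (μ₀/4π)·2m/r³, so m = Br³·4π/(μ₀·2).
m = (1.73×10⁻⁸)·(0.301)³ / (2·10⁻⁷) = 0.002359 A·m².

m ≈ 0.00236 A·m²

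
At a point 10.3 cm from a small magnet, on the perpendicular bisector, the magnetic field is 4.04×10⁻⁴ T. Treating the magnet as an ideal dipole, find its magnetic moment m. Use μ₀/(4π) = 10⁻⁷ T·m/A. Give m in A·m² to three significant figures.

m ≈ 4.41 A·m²

In the equatorial plane B = (μ₀/4π)·m/r³, so m = Br³·4π/(μ₀).
m = (4.04×10⁻⁴)·(0.103)³ / (10⁻⁷) = 4.415 A·m².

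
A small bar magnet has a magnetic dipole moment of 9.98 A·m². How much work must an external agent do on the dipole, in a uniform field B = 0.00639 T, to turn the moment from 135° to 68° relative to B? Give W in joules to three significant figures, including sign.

W ≈ -0.0690 J

W_ext = ΔU = −mB cosθ₂ + mB cosθ₁ = mB(cosθ₁ − cosθ₂).
W = (9.98)(0.00639)·(cos135° − cos68°) = (0.06377)·(-1.0817) = -0.06898 J.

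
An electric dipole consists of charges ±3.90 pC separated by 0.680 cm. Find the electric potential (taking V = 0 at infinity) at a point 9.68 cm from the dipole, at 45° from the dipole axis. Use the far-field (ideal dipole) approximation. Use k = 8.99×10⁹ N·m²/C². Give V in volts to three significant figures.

V ≈ 0.0180 V

Dipole moment p = qd = (3.90×10⁻¹² C)(0.00680 m) = 2.652×10⁻¹⁴ C·m.
The dipole potential is V = kp cosθ / r².
V = (8.99×10⁹)(2.652×10⁻¹⁴)·cos45° / (0.0968)² = 0.01799 V.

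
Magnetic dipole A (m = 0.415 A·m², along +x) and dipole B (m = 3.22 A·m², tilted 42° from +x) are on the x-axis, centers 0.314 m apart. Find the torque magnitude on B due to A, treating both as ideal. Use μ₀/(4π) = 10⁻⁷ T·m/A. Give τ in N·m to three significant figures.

τ ≈ 5.78×10⁻⁶ N·m

Dipole B is on the axis of dipole A, so B₁ there is axial: B₁ = (μ₀/4π)·2m₁/r³ along +x.
B₁ = 2(10⁻⁷)(0.415)/(0.314)³ = 2.681×10⁻⁶ T.
τ = m₂ B₁ sinθ.
τ = (3.22)(2.681×10⁻⁶)·sin42° = 5.776×10⁻⁶ N·m.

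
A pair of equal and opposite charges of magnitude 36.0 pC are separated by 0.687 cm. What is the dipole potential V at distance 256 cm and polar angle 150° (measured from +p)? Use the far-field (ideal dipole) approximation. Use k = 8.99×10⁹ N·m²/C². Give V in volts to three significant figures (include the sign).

V ≈ -2.94×10⁻⁴ V

Dipole moment p = qd = (3.60×10⁻¹¹ C)(0.00687 m) = 2.473×10⁻¹³ C·m.
The dipole potential is V = kp cosθ / r².
V = (8.99×10⁹)(2.473×10⁻¹³)·cos150° / (2.56)² = -2.938×10⁻⁴ V.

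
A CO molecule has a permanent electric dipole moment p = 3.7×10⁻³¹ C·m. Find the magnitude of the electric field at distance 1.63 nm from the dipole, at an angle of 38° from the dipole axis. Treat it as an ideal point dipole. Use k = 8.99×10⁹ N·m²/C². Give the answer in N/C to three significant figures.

E ≈ 1.30×10⁶ N/C

At angle θ the dipole field magnitude is E = (kp/r³)·√(1 + 3cos²θ).
kp/r³ = (8.99×10⁹)(3.70×10⁻³¹) / (1.63×10⁻⁹)³ = 7.681×10⁵ N/C.
√(1 + 3cos²38°) = √(1 + 3·0.6210) = √2.8629 ≈ 1.6920.
E ≈ 7.681×10⁵ × 1.692 = 1.300×10⁶ N/C.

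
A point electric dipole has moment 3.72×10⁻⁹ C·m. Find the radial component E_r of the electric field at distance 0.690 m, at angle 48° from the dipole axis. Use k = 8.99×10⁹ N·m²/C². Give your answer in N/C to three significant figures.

For a dipole, E_r = (2kp cosθ)/r³.
kp/r³ = (8.99×10⁹)(3.72×10⁻⁹)/(0.690)³ = 101.8 N/C.
E_r = 2·101.8·cos48° = 136.2 N/C.

E_r ≈ 136 N/C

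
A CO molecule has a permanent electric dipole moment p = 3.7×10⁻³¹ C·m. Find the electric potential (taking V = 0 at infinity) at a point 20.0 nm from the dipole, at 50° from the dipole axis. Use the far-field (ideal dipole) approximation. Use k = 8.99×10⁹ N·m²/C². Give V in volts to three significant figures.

V ≈ 5.35×10⁻⁶ V

The dipole potential is V = kp cosθ / r².
V = (8.99×10⁹)(3.70×10⁻³¹)·cos50° / (2.00×10⁻⁸)² = 5.345×10⁻⁶ V.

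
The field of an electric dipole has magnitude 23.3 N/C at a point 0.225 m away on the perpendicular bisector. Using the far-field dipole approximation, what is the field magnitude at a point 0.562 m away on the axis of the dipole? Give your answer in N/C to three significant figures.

E ≈ 2.99 N/C

Dipole fields scale as 1/r³ in the far field.
The axial field is twice the equatorial field at the same r, so the geometry factor is 2/1.
E₂ = E₁ · (2/1) · (r₁/r₂)³ = 23.3 · 2 · (0.225/0.562)³.
(r₁/r₂)³ = (0.4004)³ = 0.06417.
E₂ ≈ 2.990 N/C.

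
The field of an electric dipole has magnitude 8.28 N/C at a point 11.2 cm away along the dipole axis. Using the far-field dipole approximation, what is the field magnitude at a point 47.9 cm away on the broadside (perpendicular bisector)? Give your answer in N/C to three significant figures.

E ≈ 0.0529 N/C

Dipole fields scale as 1/r³ in the far field.
The axial field is twice the equatorial field at the same r, so the geometry factor is 1/2.
E₂ = E₁ · (1/2) · (r₁/r₂)³ = 8.28 · 0.5 · (11.2/47.9)³.
(r₁/r₂)³ = (0.2338)³ = 0.01278.
E₂ ≈ 0.05292 N/C.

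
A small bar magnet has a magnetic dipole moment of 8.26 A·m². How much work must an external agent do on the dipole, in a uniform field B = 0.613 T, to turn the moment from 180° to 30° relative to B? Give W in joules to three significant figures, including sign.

W_ext = ΔU = −mB cosθ₂ + mB cosθ₁ = mB(cosθ₁ − cosθ₂).
W = (8.26)(0.613)·(cos180° − cos30°) = (5.063)·(-1.8660) = -9.448 J.

W ≈ -9.45 J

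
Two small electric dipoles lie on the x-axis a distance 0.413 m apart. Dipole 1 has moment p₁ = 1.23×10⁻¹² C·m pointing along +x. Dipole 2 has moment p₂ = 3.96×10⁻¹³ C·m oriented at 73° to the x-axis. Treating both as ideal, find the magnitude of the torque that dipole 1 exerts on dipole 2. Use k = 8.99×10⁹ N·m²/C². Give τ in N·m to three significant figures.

τ ≈ 1.19×10⁻¹³ N·m

The second dipole sits on the axis of the first, so the field there is axial: E₁ = 2kp₁/r³ along +x.
E₁ = 2(8.99×10⁹)(1.23×10⁻¹²)/(0.413)³ = 0.3139 N/C.
Torque on the second dipole: τ = p₂ E₁ sinθ.
τ = (3.96×10⁻¹³)(0.3139)·sin73° = 1.189×10⁻¹³ N·m.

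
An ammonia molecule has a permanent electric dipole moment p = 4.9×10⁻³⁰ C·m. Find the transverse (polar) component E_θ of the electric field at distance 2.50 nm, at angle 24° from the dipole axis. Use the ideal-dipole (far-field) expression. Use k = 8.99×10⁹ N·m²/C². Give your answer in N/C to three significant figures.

For a dipole, E_θ = (kp sinθ)/r³.
kp/r³ = (8.99×10⁹)(4.90×10⁻³⁰)/(2.50×10⁻⁹)³ = 2.819×10⁶ N/C.
E_θ = 2.819×10⁶·sin24° = 1.147×10⁶ N/C.

E_θ ≈ 1.15×10⁶ N/C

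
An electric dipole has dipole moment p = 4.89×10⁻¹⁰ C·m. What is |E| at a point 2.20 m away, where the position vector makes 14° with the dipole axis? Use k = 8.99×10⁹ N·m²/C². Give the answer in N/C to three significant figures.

At angle θ the dipole field magnitude is E = (kp/r³)·√(1 + 3cos²θ).
kp/r³ = (8.99×10⁹)(4.89×10⁻¹⁰) / (2.20)³ = 0.4129 N/C.
√(1 + 3cos²14°) = √(1 + 3·0.9415) = √3.8244 ≈ 1.9556.
E ≈ 0.4129 × 1.956 = 0.8074 N/C.

E ≈ 0.807 N/C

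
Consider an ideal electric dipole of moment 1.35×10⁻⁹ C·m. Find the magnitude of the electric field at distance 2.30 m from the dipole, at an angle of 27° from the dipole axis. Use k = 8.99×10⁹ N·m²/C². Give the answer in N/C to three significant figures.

At angle θ the dipole field magnitude is E = (kp/r³)·√(1 + 3cos²θ).
kp/r³ = (8.99×10⁹)(1.35×10⁻⁹) / (2.30)³ = 0.9975 N/C.
√(1 + 3cos²27°) = √(1 + 3·0.7939) = √3.3817 ≈ 1.8389.
E ≈ 0.9975 × 1.839 = 1.834 N/C.

E ≈ 1.83 N/C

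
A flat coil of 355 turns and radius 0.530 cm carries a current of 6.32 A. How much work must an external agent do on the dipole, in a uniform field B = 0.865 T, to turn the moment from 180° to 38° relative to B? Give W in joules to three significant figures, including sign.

W ≈ -0.306 J

m = NIA = NIπa² = 355·(6.32)·π·(0.00530)² = 0.198 A·m².
W_ext = ΔU = −mB cosθ₂ + mB cosθ₁ = mB(cosθ₁ − cosθ₂).
W = (0.198)(0.865)·(cos180° − cos38°) = (0.1713)·(-1.7880) = -0.3062 J.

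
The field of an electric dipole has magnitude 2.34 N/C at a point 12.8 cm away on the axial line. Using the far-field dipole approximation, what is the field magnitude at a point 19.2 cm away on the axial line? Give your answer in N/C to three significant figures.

Dipole fields scale as 1/r³ in the far field; the geometry is the same at both points.
E₂ = E₁ · (r₁/r₂)³ = 2.34 · (12.8/19.2)³.
(r₁/r₂)³ = (0.6667)³ = 0.2963.
E₂ ≈ 0.6933 N/C.

E ≈ 0.693 N/C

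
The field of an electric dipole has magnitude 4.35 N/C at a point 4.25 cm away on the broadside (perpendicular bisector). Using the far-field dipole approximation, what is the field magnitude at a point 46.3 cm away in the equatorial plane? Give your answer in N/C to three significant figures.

E ≈ 0.00336 N/C

Dipole fields scale as 1/r³ in the far field; the geometry is the same at both points.
E₂ = E₁ · (r₁/r₂)³ = 4.35 · (4.25/46.3)³.
(r₁/r₂)³ = (0.09179)³ = 0.0007734.
E₂ ≈ 0.003364 N/C.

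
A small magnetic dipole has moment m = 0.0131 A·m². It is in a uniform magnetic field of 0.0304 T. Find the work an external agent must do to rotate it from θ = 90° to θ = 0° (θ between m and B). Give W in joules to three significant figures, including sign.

W_ext = ΔU = −mB cosθ₂ + mB cosθ₁ = mB(cosθ₁ − cosθ₂).
W = (0.0131)(0.0304)·(cos90° − cos0°) = (3.982×10⁻⁴)·(-1.0000) = -3.982×10⁻⁴ J.

W ≈ -3.98×10⁻⁴ J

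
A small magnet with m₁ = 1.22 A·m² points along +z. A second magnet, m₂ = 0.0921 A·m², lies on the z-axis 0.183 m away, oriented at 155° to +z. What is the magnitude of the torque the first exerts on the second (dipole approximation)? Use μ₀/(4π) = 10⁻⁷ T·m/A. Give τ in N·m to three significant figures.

τ ≈ 1.55×10⁻⁶ N·m

Dipole B is on the axis of dipole A, so B₁ there is axial: B₁ = (μ₀/4π)·2m₁/r³ along +z.
B₁ = 2(10⁻⁷)(1.22)/(0.183)³ = 3.981×10⁻⁵ T.
τ = m₂ B₁ sinθ.
τ = (0.0921)(3.981×10⁻⁵)·sin155° = 1.550×10⁻⁶ N·m.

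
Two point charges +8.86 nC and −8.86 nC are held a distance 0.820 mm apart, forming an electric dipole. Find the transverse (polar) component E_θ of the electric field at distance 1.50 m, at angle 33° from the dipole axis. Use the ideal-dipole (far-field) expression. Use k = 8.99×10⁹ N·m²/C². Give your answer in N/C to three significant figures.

Dipole moment p = qd = (8.86×10⁻⁹ C)(8.20×10⁻⁴ m) = 7.265×10⁻¹² C·m.
For a dipole, E_θ = (kp sinθ)/r³.
kp/r³ = (8.99×10⁹)(7.265×10⁻¹²)/(1.50)³ = 0.01935 N/C.
E_θ = 0.01935·sin33° = 0.01054 N/C.

E_θ ≈ 0.0105 N/C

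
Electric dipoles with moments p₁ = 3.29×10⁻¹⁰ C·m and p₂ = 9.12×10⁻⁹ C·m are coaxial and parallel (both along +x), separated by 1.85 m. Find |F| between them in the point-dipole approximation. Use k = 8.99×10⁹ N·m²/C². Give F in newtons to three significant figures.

On-axis field of dipole 1 at distance r: E = 2kp₁/r³. Force on dipole 2 is F = p₂·dE/dr (gradient along axis).
dE/dr = −6kp₁/r⁴, so |F| = 6kp₁p₂/r⁴ (attractive for aligned moments).
F = 6(8.99×10⁹)(3.29×10⁻¹⁰)(9.12×10⁻⁹)/(1.85)⁴ = 1.382×10⁻⁸ N.

F ≈ 1.38×10⁻⁸ N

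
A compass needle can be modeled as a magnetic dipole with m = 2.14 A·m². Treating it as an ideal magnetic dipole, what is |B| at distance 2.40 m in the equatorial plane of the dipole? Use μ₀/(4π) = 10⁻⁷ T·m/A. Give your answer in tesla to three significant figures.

In the equatorial plane B = (μ₀/4π)·m/r³ (half the axial value).
B = (10⁻⁷)·(2.14) / (2.40)³ = 1.548×10⁻⁸ T.

B ≈ 1.55×10⁻⁸ T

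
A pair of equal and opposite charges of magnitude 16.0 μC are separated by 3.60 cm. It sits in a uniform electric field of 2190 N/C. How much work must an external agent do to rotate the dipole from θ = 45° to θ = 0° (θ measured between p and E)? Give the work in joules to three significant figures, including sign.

W ≈ -3.69×10⁻⁴ J

Dipole moment p = qd = (1.60×10⁻⁵ C)(0.0360 m) = 5.76×10⁻⁷ C·m.
W_ext = ΔU = U(θ₂) − U(θ₁) = −pE cosθ₂ − (−pE cosθ₁) = pE(cosθ₁ − cosθ₂).
W = (5.76×10⁻⁷)(2190)·(cos45° − cos0°) = (0.001261)·(-0.2929) = -3.695×10⁻⁴ J.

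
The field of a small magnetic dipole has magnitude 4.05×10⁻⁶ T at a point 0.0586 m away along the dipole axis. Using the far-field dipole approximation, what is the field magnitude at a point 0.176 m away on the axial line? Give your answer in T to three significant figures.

B ≈ 1.49×10⁻⁷ T

Dipole fields scale as 1/r³ in the far field; the geometry is the same at both points.
B₂ = B₁ · (r₁/r₂)³ = 4.05×10⁻⁶ · (0.0586/0.176)³.
(r₁/r₂)³ = (0.333)³ = 0.03691.
B₂ ≈ 1.495×10⁻⁷ T.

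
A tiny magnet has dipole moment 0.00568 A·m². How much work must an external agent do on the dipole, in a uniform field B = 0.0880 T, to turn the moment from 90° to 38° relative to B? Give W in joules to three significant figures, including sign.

W ≈ -3.94×10⁻⁴ J

W_ext = ΔU = −mB cosθ₂ + mB cosθ₁ = mB(cosθ₁ − cosθ₂).
W = (0.00568)(0.0880)·(cos90° − cos38°) = (4.998×10⁻⁴)·(-0.7880) = -3.939×10⁻⁴ J.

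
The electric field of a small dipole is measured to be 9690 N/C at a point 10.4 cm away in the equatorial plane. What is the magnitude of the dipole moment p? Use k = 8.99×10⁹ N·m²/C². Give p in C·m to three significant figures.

In the equatorial plane E = kp/r³, so p = Er³/(k).
p = (9690)·(0.104)³ / (8.99×10⁹) = 1.212×10⁻⁹ C·m.

p ≈ 1.21×10⁻⁹ C·m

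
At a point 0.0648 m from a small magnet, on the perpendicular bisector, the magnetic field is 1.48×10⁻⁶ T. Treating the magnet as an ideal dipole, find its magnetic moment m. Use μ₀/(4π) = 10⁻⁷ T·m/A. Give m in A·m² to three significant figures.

m ≈ 0.00403 A·m²

In the equatorial plane B = (μ₀/4π)·m/r³, so m = Br³·4π/(μ₀).
m = (1.48×10⁻⁶)·(0.0648)³ / (10⁻⁷) = 0.004027 A·m².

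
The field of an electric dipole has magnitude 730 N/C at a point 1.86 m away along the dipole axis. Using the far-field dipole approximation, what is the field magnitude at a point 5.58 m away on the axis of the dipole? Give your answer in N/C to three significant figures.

Dipole fields scale as 1/r³ in the far field; the geometry is the same at both points.
E₂ = E₁ · (r₁/r₂)³ = 730 · (1.86/5.58)³.
(r₁/r₂)³ = (0.3333)³ = 0.03704.
E₂ ≈ 27.04 N/C.

E ≈ 27.0 N/C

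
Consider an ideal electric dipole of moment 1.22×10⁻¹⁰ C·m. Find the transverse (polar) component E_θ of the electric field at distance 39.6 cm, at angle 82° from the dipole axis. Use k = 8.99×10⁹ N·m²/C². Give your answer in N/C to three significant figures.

E_θ ≈ 17.5 N/C

For a dipole, E_θ = (kp sinθ)/r³.
kp/r³ = (8.99×10⁹)(1.22×10⁻¹⁰)/(0.396)³ = 17.66 N/C.
E_θ = 17.66·sin82° = 17.49 N/C.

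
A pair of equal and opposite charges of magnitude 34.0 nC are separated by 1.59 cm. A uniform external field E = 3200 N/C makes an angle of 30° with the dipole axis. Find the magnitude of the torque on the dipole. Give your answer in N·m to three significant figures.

Dipole moment p = qd = (3.40×10⁻⁸ C)(0.0159 m) = 5.406×10⁻¹⁰ C·m.
Torque on an electric dipole: τ = pE sinθ.
τ = (5.406×10⁻¹⁰)(3200)·sin30° = 8.650×10⁻⁷ N·m.

τ ≈ 8.65×10⁻⁷ N·m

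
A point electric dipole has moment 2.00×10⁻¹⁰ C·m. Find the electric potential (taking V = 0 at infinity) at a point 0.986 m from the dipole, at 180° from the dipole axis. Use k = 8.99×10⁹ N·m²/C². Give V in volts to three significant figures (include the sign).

V ≈ -1.85 V

The dipole potential is V = kp cosθ / r².
V = (8.99×10⁹)(2.00×10⁻¹⁰)·cos180° / (0.986)² = -1.849 V.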